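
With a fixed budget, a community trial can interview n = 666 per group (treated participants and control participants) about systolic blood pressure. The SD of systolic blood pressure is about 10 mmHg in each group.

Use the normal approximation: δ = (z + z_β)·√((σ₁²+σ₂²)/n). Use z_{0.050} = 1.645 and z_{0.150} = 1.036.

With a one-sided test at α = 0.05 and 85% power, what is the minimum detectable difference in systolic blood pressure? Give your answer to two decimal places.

Minimum detectable difference ≈ 1.47 mmHg

δ = (z_α + z_β) · √((σ₁²+σ₂²)/n)
  = (1.645 + 1.036) · √(200/666)
  = 2.681 · √0.3003
  = 2.681 · 0.5480
  = 1.4692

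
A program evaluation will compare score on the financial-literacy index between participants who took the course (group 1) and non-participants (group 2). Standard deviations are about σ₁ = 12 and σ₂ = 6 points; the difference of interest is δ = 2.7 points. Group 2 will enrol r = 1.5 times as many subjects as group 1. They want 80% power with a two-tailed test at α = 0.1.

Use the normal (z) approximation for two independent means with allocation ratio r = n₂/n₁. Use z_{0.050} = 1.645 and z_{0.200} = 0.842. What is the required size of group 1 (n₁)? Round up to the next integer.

n₁ = 143

n₁ = (z_{α/2} + z_β)² · (σ₁² + σ₂²/r) / δ²
   = (1.645 + 0.842)² · (12² + 6²/1.5) / 2.7²
   = 6.1852 · (144 + 24) / 7.29
   = 6.1852 · 168 / 7.29
   = 142.54
Round up → n₁ = 143; n₂ = r·n₁ = 1.5 × 143 = 215.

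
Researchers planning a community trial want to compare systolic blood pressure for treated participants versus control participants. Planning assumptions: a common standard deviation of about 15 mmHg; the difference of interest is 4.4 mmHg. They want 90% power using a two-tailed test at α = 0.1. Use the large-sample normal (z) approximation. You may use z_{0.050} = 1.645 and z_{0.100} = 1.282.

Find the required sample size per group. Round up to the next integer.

n = 200 per group

n = (z_{α/2} + z_β)² · (σ₁² + σ₂²) / δ²
  = (1.645 + 1.282)² · (2·15² = 450) / 4.4²
  = 8.5673 · 450 / 19.36
  = 199.14
Round up → n = 200 per group.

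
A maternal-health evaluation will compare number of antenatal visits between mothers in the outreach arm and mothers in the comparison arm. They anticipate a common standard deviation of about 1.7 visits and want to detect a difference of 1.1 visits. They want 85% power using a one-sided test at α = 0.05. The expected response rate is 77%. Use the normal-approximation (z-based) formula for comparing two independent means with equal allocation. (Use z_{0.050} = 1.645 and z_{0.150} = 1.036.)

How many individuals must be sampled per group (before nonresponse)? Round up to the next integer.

n = (z_α + z_β)² · (σ₁² + σ₂²) / δ²
  = (1.645 + 1.036)² · (2·1.7² = 5.78) / 1.1²
  = 7.1878 · 5.78 / 1.21
  = 34.33
Adjust for 77% response: 34.33 / 0.77 = 44.59.
Round up → n = 45 per group.

n = 45 per group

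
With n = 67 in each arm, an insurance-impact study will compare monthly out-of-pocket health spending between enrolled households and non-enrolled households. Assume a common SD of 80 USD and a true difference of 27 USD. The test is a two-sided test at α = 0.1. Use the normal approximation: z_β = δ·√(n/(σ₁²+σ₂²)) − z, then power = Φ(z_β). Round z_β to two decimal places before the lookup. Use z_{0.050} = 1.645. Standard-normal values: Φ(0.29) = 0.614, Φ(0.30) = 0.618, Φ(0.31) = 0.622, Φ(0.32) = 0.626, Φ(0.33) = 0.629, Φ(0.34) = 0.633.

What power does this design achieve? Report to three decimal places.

Power ≈ 0.622

z_β = δ·√(n/(σ₁²+σ₂²)) − z_{α/2}
    = 27 · √(67/12800) − 1.645
    = 27 · 0.07235 − 1.645
    = 1.9534 − 1.645 = 0.3084 → 0.31
Power = Φ(0.31) = 0.622.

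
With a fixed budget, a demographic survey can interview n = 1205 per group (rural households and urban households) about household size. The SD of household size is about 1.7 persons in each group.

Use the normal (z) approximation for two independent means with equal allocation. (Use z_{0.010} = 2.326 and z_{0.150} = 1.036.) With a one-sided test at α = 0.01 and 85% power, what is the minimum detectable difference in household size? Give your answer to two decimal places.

Minimum detectable difference ≈ 0.23 persons

δ = (z_α + z_β) · √((σ₁²+σ₂²)/n)
  = (2.326 + 1.036) · √(5.78/1205)
  = 3.362 · √0.0048
  = 3.362 · 0.0693
  = 0.2328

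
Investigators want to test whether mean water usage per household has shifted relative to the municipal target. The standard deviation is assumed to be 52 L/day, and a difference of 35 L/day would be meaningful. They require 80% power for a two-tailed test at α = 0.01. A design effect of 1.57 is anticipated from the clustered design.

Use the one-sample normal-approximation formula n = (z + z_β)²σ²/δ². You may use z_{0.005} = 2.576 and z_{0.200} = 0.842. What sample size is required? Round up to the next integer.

n = 41

n = (z_{α/2} + z_β)² · σ² / δ²
  = (2.576 + 0.842)² · 52² / 35²
  = 11.6827 · 2704 / 1225
  = 25.79
Design effect: 1.57 × 25.79 = 40.49.
Round up → n = 41.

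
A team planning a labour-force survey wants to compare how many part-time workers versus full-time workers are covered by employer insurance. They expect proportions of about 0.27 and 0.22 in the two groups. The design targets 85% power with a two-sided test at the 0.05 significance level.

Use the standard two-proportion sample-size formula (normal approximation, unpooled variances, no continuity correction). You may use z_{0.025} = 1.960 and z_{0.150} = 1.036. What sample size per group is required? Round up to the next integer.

n = (z_{α/2} + z_β)² · [p₁(1−p₁) + p₂(1−p₂)] / (p₁ − p₂)²
  = (1.960 + 1.036)² · (0.27·0.73 + 0.22·0.78) / (0.05)²
  = (2.996)² · (0.1971 + 0.1716) / 0.0025
  = 8.9760 · 0.3687 / 0.0025
  = 1323.78
Round up → n = 1324 per group.

n = 1324 per group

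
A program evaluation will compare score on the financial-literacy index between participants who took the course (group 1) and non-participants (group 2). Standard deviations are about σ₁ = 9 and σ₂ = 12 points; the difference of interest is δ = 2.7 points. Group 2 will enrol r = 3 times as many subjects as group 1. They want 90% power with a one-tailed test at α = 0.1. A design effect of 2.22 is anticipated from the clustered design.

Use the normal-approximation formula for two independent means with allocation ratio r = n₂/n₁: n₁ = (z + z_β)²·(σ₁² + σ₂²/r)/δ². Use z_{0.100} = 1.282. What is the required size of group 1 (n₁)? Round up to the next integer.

n₁ = 259

n₁ = (z_α + z_β)² · (σ₁² + σ₂²/r) / δ²
   = (1.282 + 1.282)² · (9² + 12²/3) / 2.7²
   = 6.5741 · (81 + 48) / 7.29
   = 6.5741 · 129 / 7.29
   = 116.33
Design effect: 2.22 × 116.33 = 258.26.
Round up → n₁ = 259; n₂ = r·n₁ = 3 × 259 = 777.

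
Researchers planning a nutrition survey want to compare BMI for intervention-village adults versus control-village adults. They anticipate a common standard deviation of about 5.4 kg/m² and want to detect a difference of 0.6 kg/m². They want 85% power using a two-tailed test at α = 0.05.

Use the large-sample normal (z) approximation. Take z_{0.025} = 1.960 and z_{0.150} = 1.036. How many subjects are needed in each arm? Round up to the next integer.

n = 1455 per group

n = (z_{α/2} + z_β)² · (σ₁² + σ₂²) / δ²
  = (1.960 + 1.036)² · (2·5.4² = 58.32) / 0.6²
  = 8.9760 · 58.32 / 0.36
  = 1454.11
Round up → n = 1455 per group.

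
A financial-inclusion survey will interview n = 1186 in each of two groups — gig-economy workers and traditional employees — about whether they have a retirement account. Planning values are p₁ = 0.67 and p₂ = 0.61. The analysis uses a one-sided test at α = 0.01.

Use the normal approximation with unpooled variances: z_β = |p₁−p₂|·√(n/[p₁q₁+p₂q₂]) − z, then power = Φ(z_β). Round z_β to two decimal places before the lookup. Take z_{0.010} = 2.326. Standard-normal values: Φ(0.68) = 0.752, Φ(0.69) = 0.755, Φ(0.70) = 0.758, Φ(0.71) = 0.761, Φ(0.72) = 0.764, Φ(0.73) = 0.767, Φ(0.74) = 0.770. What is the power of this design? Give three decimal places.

Power ≈ 0.764

z_β = |p₁−p₂|·√(n/[p₁q₁+p₂q₂]) − z_α
    = 0.06 · √(1186/0.4590) − 2.326
    = 0.06 · 50.8319 − 2.326
    = 3.0499 − 2.326 = 0.7239 → 0.72
Power = Φ(0.72) = 0.764.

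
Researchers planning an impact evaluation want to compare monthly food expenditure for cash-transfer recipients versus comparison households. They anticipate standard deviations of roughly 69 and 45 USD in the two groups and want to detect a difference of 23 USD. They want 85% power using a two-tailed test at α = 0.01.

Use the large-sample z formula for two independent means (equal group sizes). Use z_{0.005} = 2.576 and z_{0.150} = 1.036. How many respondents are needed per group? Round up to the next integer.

n = (z_{α/2} + z_β)² · (σ₁² + σ₂²) / δ²
  = (2.576 + 1.036)² · (69² + 45² = 6786) / 23²
  = 13.0465 · 6786 / 529
  = 167.36
Round up → n = 168 per group.

n = 168 per group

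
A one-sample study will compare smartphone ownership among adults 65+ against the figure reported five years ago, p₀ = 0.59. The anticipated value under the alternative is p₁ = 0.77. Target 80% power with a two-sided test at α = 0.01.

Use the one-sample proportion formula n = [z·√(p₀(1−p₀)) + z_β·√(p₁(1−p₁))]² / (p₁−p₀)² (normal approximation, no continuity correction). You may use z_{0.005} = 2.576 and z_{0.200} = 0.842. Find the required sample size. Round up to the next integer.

n = 82

n = [z_{α/2}·√(p₀q₀) + z_β·√(p₁q₁)]² / (p₁ − p₀)²
  = [2.576·√(0.59·0.41) + 0.842·√(0.77·0.23)]² / (0.18)²
  = [2.576·0.4918 + 0.842·0.4208]² / 0.0324
  = [1.6213]² / 0.0324
  = 81.13
Round up → n = 82.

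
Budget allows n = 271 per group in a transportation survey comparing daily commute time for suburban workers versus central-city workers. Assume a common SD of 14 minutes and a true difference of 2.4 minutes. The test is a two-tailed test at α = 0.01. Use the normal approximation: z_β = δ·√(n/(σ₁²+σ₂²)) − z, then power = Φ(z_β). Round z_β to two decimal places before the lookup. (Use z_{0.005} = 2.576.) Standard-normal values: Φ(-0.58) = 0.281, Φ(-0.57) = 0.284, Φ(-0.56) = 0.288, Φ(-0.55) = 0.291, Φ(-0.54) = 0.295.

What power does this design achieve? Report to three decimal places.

Power ≈ 0.281

z_β = δ·√(n/(σ₁²+σ₂²)) − z_{α/2}
    = 2.4 · √(271/392) − 2.576
    = 2.4 · 0.83146 − 2.576
    = 1.9955 − 2.576 = -0.5805 → -0.58
Power = Φ(-0.58) = 0.281.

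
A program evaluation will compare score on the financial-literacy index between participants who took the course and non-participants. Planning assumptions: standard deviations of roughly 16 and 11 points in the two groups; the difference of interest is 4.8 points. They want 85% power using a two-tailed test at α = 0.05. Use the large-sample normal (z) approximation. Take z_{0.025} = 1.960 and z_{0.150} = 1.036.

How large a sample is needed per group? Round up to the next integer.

n = 147 per group

n = (z_{α/2} + z_β)² · (σ₁² + σ₂²) / δ²
  = (1.960 + 1.036)² · (16² + 11² = 377) / 4.8²
  = 8.9760 · 377 / 23.04
  = 146.87
Round up → n = 147 per group.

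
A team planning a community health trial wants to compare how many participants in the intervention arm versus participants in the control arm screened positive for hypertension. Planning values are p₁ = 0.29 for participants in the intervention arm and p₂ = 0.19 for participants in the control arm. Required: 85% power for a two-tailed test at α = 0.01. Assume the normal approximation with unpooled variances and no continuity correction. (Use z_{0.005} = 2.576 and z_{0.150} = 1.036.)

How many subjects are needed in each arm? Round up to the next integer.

n = 470 per group

n = (z_{α/2} + z_β)² · [p₁(1−p₁) + p₂(1−p₂)] / (p₁ − p₂)²
  = (2.576 + 1.036)² · (0.29·0.71 + 0.19·0.81) / (0.10)²
  = (3.612)² · (0.2059 + 0.1539) / 0.0100
  = 13.0465 · 0.3598 / 0.0100
  = 469.41
Round up → n = 470 per group.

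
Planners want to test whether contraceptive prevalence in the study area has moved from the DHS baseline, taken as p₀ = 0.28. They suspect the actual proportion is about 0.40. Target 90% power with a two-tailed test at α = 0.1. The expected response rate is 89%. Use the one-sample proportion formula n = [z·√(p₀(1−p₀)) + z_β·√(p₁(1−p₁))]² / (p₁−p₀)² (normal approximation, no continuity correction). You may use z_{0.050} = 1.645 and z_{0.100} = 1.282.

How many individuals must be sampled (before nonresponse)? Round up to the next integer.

n = [z_{α/2}·√(p₀q₀) + z_β·√(p₁q₁)]² / (p₁ − p₀)²
  = [1.645·√(0.28·0.72) + 1.282·√(0.40·0.60)]² / (0.12)²
  = [1.645·0.4490 + 1.282·0.4899]² / 0.0144
  = [1.3667]² / 0.0144
  = 129.70
Adjust for 89% response: 129.70 / 0.89 = 145.73.
Round up → n = 146.

n = 146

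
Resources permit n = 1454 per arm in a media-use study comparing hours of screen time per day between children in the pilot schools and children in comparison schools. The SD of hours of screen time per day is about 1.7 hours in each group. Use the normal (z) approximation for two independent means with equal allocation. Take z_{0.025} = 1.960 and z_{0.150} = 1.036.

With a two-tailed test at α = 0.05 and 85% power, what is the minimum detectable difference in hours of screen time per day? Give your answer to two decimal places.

δ = (z_{α/2} + z_β) · √((σ₁²+σ₂²)/n)
  = (1.960 + 1.036) · √(5.78/1454)
  = 2.996 · √0.00398
  = 2.996 · 0.0630
  = 0.1889

Minimum detectable difference ≈ 0.19 hours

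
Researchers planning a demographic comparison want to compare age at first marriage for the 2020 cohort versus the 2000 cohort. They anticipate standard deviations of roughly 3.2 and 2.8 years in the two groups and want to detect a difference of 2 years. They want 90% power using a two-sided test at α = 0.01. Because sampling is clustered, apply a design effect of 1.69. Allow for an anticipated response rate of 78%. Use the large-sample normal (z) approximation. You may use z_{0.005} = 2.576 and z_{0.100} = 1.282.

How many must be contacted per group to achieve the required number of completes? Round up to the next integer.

n = 146 per group

n = (z_{α/2} + z_β)² · (σ₁² + σ₂²) / δ²
  = (2.576 + 1.282)² · (3.2² + 2.8² = 18.08) / 2²
  = 14.8842 · 18.08 / 4
  = 67.28
Design effect: 1.69 × 67.28 = 113.70.
Adjust for 78% response: 113.70 / 0.78 = 145.77.
Round up → n = 146 per group.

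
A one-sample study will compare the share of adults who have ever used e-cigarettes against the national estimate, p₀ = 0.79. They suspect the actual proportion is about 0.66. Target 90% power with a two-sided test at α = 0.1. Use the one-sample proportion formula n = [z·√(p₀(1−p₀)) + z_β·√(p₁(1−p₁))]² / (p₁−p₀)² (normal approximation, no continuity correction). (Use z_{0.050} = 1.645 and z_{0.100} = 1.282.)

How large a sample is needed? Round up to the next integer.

n = 97

n = [z_{α/2}·√(p₀q₀) + z_β·√(p₁q₁)]² / (p₁ − p₀)²
  = [1.645·√(0.79·0.21) + 1.282·√(0.66·0.34)]² / (-0.13)²
  = [1.645·0.4073 + 1.282·0.4737]² / 0.0169
  = [1.2773]² / 0.0169
  = 96.54
Round up → n = 97.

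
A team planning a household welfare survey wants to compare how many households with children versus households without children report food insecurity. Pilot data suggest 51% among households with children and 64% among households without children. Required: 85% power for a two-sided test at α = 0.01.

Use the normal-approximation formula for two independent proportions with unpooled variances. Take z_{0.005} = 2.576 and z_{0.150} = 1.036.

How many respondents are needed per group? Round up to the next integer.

n = 371 per group

n = (z_{α/2} + z_β)² · [p₁(1−p₁) + p₂(1−p₂)] / (p₁ − p₂)²
  = (2.576 + 1.036)² · (0.51·0.49 + 0.64·0.36) / (-0.13)²
  = (3.612)² · (0.2499 + 0.2304) / 0.0169
  = 13.0465 · 0.4803 / 0.0169
  = 370.78
Round up → n = 371 per group.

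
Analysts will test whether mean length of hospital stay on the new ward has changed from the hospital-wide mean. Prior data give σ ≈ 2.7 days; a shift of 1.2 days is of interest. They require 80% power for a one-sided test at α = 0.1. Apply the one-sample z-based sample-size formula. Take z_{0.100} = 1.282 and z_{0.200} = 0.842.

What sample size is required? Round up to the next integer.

n = 23

n = (z_α + z_β)² · σ² / δ²
  = (1.282 + 0.842)² · 2.7² / 1.2²
  = 4.5114 · 7.29 / 1.44
  = 22.84
Round up → n = 23.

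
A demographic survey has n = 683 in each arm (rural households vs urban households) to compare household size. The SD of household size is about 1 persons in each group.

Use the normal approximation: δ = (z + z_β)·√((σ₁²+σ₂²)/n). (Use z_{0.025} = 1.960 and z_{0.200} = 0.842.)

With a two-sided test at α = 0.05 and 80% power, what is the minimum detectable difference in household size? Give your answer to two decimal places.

δ = (z_{α/2} + z_β) · √((σ₁²+σ₂²)/n)
  = (1.960 + 0.842) · √(2/683)
  = 2.802 · √0.00293
  = 2.802 · 0.0541
  = 0.1516

Minimum detectable difference ≈ 0.15 persons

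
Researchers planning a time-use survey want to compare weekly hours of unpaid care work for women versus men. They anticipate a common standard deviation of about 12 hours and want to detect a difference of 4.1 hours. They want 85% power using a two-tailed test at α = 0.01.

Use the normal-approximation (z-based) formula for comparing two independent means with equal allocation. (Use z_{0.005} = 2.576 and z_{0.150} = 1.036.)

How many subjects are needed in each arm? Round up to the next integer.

n = 224 per group

n = (z_{α/2} + z_β)² · (σ₁² + σ₂²) / δ²
  = (2.576 + 1.036)² · (2·12² = 288) / 4.1²
  = 13.0465 · 288 / 16.81
  = 223.52
Round up → n = 224 per group.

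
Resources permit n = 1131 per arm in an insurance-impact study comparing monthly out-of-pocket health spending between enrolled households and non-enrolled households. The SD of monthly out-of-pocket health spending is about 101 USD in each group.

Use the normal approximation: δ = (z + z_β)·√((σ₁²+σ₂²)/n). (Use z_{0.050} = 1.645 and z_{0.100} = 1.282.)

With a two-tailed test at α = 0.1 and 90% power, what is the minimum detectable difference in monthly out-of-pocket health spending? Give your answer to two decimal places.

δ = (z_{α/2} + z_β) · √((σ₁²+σ₂²)/n)
  = (1.645 + 1.282) · √(20402/1131)
  = 2.927 · √18.0389
  = 2.927 · 4.2472
  = 12.4316

Minimum detectable difference ≈ 12.43 USD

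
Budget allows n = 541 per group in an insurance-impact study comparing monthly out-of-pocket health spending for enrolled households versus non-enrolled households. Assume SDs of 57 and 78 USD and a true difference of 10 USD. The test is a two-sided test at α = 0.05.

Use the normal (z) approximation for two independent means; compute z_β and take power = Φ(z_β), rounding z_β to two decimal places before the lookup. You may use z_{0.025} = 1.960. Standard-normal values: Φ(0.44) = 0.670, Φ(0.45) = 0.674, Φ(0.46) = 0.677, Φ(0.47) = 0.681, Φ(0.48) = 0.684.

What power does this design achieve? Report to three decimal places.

z_β = δ·√(n/(σ₁²+σ₂²)) − z_{α/2}
    = 10 · √(541/9333) − 1.960
    = 10 · 0.24076 − 1.960
    = 2.4076 − 1.960 = 0.4476 → 0.45
Power = Φ(0.45) = 0.674.

Power ≈ 0.674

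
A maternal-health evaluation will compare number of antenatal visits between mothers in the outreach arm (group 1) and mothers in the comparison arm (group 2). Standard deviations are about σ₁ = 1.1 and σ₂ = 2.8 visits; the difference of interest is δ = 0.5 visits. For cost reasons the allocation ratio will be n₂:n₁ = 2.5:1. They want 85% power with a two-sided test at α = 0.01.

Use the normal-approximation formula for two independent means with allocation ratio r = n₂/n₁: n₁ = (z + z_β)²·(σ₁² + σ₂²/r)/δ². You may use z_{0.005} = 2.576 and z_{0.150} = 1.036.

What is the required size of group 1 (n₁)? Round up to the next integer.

n₁ = 227

n₁ = (z_{α/2} + z_β)² · (σ₁² + σ₂²/r) / δ²
   = (2.576 + 1.036)² · (1.1² + 2.8²/2.5) / 0.5²
   = 13.0465 · (1.21 + 3.136) / 0.25
   = 13.0465 · 4.346 / 0.25
   = 226.80
Round up → n₁ = 227; n₂ = r·n₁ = 2.5 × 227 = 568.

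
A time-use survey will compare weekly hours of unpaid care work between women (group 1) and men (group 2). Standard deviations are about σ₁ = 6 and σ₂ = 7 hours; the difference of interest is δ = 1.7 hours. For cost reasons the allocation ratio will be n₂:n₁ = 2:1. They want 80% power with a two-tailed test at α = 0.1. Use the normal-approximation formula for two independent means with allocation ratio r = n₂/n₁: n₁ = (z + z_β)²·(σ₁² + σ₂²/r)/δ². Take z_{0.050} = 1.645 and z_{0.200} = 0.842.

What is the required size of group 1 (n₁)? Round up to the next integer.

n₁ = 130

n₁ = (z_{α/2} + z_β)² · (σ₁² + σ₂²/r) / δ²
   = (1.645 + 0.842)² · (6² + 7²/2) / 1.7²
   = 6.1852 · (36 + 24.5) / 2.89
   = 6.1852 · 60.5 / 2.89
   = 129.48
Round up → n₁ = 130; n₂ = r·n₁ = 2 × 130 = 260.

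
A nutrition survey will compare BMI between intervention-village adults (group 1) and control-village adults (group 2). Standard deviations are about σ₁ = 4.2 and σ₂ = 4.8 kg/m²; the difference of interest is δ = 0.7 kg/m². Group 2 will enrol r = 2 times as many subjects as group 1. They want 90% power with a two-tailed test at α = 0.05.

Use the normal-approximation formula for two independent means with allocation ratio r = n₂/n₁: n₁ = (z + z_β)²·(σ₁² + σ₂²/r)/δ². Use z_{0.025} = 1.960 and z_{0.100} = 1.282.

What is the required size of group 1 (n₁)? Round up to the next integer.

n₁ = (z_{α/2} + z_β)² · (σ₁² + σ₂²/r) / δ²
   = (1.960 + 1.282)² · (4.2² + 4.8²/2) / 0.7²
   = 10.5106 · (17.64 + 11.52) / 0.49
   = 10.5106 · 29.16 / 0.49
   = 625.49
Round up → n₁ = 626; n₂ = r·n₁ = 2 × 626 = 1252.

n₁ = 626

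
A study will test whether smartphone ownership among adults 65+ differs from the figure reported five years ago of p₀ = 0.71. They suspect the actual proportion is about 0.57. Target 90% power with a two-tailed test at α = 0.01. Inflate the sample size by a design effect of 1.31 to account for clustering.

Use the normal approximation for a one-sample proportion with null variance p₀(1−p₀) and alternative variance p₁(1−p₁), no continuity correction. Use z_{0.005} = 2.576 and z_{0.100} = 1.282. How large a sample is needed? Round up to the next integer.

n = 218

n = [z_{α/2}·√(p₀q₀) + z_β·√(p₁q₁)]² / (p₁ − p₀)²
  = [2.576·√(0.71·0.29) + 1.282·√(0.57·0.43)]² / (-0.14)²
  = [2.576·0.4538 + 1.282·0.4951]² / 0.0196
  = [1.8036]² / 0.0196
  = 165.96
Design effect: 1.31 × 165.96 = 217.41.
Round up → n = 218.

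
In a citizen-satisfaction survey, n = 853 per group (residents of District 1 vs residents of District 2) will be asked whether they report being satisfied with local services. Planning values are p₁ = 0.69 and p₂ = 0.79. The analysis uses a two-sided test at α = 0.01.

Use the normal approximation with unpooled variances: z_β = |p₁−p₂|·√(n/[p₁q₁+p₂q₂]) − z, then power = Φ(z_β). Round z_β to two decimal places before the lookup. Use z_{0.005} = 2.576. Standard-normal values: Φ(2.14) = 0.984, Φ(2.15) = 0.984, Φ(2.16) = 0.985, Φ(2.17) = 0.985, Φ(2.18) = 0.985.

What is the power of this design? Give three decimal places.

z_β = |p₁−p₂|·√(n/[p₁q₁+p₂q₂]) − z_{α/2}
    = 0.10 · √(853/0.3798) − 2.576
    = 0.10 · 47.3911 − 2.576
    = 4.7391 − 2.576 = 2.1631 → 2.16
Power = Φ(2.16) = 0.985.

Power ≈ 0.985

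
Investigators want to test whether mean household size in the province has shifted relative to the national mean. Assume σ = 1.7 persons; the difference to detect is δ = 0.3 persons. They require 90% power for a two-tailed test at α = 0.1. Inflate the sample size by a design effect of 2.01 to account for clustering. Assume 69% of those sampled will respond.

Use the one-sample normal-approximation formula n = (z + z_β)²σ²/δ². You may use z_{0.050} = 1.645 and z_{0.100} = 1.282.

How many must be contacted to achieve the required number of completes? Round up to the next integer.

n = (z_{α/2} + z_β)² · σ² / δ²
  = (1.645 + 1.282)² · 1.7² / 0.3²
  = 8.5673 · 2.89 / 0.09
  = 275.11
Design effect: 2.01 × 275.11 = 552.96.
Adjust for 69% response: 552.96 / 0.69 = 801.40.
Round up → n = 802.

n = 802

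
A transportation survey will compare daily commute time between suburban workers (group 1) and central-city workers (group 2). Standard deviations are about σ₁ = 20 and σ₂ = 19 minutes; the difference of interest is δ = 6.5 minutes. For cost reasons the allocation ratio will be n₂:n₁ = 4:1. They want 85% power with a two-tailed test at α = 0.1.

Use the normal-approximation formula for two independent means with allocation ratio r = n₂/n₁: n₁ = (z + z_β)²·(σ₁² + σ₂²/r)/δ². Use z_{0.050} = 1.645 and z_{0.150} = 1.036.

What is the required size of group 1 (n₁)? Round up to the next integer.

n₁ = 84

n₁ = (z_{α/2} + z_β)² · (σ₁² + σ₂²/r) / δ²
   = (1.645 + 1.036)² · (20² + 19²/4) / 6.5²
   = 7.1878 · (400 + 90.25) / 42.25
   = 7.1878 · 490.25 / 42.25
   = 83.40
Round up → n₁ = 84; n₂ = r·n₁ = 4 × 84 = 336.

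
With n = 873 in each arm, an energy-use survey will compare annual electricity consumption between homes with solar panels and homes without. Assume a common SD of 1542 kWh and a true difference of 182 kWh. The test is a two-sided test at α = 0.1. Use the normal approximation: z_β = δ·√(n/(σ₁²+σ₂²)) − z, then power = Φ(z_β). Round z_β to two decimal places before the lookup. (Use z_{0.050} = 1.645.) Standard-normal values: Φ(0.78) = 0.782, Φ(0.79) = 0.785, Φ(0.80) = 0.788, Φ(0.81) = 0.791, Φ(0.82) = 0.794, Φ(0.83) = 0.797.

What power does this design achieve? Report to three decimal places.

z_β = δ·√(n/(σ₁²+σ₂²)) − z_{α/2}
    = 182 · √(873/4755528) − 1.645
    = 182 · 0.01355 − 1.645
    = 2.4659 − 1.645 = 0.8209 → 0.82
Power = Φ(0.82) = 0.794.

Power ≈ 0.794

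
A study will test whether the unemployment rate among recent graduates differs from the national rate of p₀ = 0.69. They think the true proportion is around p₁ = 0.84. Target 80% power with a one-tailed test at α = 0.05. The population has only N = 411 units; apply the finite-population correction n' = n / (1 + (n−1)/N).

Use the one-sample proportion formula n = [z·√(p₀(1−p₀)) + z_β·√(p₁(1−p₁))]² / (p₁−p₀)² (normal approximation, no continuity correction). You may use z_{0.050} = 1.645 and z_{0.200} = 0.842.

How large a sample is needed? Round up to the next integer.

n = [z_α·√(p₀q₀) + z_β·√(p₁q₁)]² / (p₁ − p₀)²
  = [1.645·√(0.69·0.31) + 0.842·√(0.84·0.16)]² / (0.15)²
  = [1.645·0.4625 + 0.842·0.3666]² / 0.0225
  = [1.0695]² / 0.0225
  = 50.84
Finite-population correction (N = 411): 50.84 / (1 + (50.84 − 1)/411) = 45.34.
Round up → n = 46.

n = 46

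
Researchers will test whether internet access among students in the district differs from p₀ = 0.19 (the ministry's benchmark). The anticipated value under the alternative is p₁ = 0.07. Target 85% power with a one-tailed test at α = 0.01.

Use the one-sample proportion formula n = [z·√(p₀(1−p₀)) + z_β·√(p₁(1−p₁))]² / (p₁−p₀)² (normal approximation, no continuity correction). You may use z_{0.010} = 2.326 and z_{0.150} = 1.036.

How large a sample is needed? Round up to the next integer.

n = 97

n = [z_α·√(p₀q₀) + z_β·√(p₁q₁)]² / (p₁ − p₀)²
  = [2.326·√(0.19·0.81) + 1.036·√(0.07·0.93)]² / (-0.12)²
  = [2.326·0.3923 + 1.036·0.2551]² / 0.0144
  = [1.1768]² / 0.0144
  = 96.17
Round up → n = 97.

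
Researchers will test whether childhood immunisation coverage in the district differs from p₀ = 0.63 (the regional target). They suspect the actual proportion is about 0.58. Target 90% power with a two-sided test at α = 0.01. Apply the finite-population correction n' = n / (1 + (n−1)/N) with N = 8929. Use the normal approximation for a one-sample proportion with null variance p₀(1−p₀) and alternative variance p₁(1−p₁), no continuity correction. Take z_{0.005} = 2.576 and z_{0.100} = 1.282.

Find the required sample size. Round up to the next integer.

n = 1217

n = [z_{α/2}·√(p₀q₀) + z_β·√(p₁q₁)]² / (p₁ − p₀)²
  = [2.576·√(0.63·0.37) + 1.282·√(0.58·0.42)]² / (-0.05)²
  = [2.576·0.4828 + 1.282·0.4936]² / 0.0025
  = [1.8764]² / 0.0025
  = 1408.42
Finite-population correction (N = 8929): 1408.42 / (1 + (1408.42 − 1)/8929) = 1216.65.
Round up → n = 1217.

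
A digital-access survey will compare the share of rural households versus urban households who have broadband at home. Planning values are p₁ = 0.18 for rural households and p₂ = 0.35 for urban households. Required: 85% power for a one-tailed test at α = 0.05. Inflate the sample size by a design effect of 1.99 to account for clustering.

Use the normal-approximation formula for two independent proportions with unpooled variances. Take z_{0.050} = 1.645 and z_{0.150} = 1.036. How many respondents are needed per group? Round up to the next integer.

n = 186 per group

n = (z_α + z_β)² · [p₁(1−p₁) + p₂(1−p₂)] / (p₁ − p₂)²
  = (1.645 + 1.036)² · (0.18·0.82 + 0.35·0.65) / (-0.17)²
  = (2.681)² · (0.1476 + 0.2275) / 0.0289
  = 7.1878 · 0.3751 / 0.0289
  = 93.29
Design effect: 1.99 × 93.29 = 185.65.
Round up → n = 186 per group.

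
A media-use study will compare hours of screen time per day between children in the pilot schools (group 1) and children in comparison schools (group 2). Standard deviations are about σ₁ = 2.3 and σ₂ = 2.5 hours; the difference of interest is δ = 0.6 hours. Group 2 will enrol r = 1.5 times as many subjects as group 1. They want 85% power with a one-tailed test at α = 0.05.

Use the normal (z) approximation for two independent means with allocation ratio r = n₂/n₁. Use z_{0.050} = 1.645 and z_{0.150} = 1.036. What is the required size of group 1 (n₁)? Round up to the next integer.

n₁ = 189

n₁ = (z_α + z_β)² · (σ₁² + σ₂²/r) / δ²
   = (1.645 + 1.036)² · (2.3² + 2.5²/1.5) / 0.6²
   = 7.1878 · (5.29 + 4.1667) / 0.36
   = 7.1878 · 9.4567 / 0.36
   = 188.81
Round up → n₁ = 189; n₂ = r·n₁ = 1.5 × 189 = 284.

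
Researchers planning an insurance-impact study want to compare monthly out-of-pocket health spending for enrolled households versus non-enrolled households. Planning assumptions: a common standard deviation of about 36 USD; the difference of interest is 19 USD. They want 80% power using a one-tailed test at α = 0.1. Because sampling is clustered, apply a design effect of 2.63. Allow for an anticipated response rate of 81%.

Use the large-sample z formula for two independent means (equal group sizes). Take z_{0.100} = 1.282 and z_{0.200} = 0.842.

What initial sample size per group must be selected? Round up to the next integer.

n = 106 per group

n = (z_α + z_β)² · (σ₁² + σ₂²) / δ²
  = (1.282 + 0.842)² · (2·36² = 2592) / 19²
  = 4.5114 · 2592 / 361
  = 32.39
Design effect: 2.63 × 32.39 = 85.19.
Adjust for 81% response: 85.19 / 0.81 = 105.17.
Round up → n = 106 per group.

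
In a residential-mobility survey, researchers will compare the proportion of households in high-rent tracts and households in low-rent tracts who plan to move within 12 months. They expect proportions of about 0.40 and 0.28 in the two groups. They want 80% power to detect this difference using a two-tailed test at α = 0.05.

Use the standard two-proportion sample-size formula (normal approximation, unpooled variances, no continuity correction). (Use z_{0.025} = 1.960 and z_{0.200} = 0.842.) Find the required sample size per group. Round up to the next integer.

n = 241 per group

n = (z_{α/2} + z_β)² · [p₁(1−p₁) + p₂(1−p₂)] / (p₁ − p₂)²
  = (1.960 + 0.842)² · (0.40·0.60 + 0.28·0.72) / (0.12)²
  = (2.802)² · (0.2400 + 0.2016) / 0.0144
  = 7.8512 · 0.4416 / 0.0144
  = 240.77
Round up → n = 241 per group.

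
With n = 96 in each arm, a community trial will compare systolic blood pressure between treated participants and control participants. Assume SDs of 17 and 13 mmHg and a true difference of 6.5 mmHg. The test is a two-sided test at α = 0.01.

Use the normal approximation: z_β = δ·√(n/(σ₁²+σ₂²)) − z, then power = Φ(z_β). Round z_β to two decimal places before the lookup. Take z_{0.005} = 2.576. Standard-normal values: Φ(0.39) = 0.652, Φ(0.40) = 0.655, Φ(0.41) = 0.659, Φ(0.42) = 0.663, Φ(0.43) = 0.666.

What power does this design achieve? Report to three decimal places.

z_β = δ·√(n/(σ₁²+σ₂²)) − z_{α/2}
    = 6.5 · √(96/458) − 2.576
    = 6.5 · 0.45783 − 2.576
    = 2.9759 − 2.576 = 0.3999 → 0.40
Power = Φ(0.40) = 0.655.

Power ≈ 0.655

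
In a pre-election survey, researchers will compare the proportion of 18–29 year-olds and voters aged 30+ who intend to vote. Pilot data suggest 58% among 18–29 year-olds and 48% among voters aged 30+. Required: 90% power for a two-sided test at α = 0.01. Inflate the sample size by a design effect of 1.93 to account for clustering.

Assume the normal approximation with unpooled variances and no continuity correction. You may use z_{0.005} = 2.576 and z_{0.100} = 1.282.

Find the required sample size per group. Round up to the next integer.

n = (z_{α/2} + z_β)² · [p₁(1−p₁) + p₂(1−p₂)] / (p₁ − p₂)²
  = (2.576 + 1.282)² · (0.58·0.42 + 0.48·0.52) / (0.10)²
  = (3.858)² · (0.2436 + 0.2496) / 0.0100
  = 14.8842 · 0.4932 / 0.0100
  = 734.09
Design effect: 1.93 × 734.09 = 1416.79.
Round up → n = 1417 per group.

n = 1417 per group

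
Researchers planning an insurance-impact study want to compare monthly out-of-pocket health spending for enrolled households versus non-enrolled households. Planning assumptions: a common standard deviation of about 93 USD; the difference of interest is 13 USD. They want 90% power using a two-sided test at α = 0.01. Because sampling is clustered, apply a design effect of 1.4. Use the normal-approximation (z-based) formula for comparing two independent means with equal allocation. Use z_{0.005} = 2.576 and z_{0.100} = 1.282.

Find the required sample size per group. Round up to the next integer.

n = (z_{α/2} + z_β)² · (σ₁² + σ₂²) / δ²
  = (2.576 + 1.282)² · (2·93² = 17298) / 13²
  = 14.8842 · 17298 / 169
  = 1523.47
Design effect: 1.4 × 1523.47 = 2132.86.
Round up → n = 2133 per group.

n = 2133 per group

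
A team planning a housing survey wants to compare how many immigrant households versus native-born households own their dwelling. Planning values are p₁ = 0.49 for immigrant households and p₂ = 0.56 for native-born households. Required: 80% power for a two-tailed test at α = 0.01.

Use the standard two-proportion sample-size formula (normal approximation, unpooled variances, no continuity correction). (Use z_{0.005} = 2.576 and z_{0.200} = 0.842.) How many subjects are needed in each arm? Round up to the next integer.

n = 1184 per group

n = (z_{α/2} + z_β)² · [p₁(1−p₁) + p₂(1−p₂)] / (p₁ − p₂)²
  = (2.576 + 0.842)² · (0.49·0.51 + 0.56·0.44) / (-0.07)²
  = (3.418)² · (0.2499 + 0.2464) / 0.0049
  = 11.6827 · 0.4963 / 0.0049
  = 1183.29
Round up → n = 1184 per group.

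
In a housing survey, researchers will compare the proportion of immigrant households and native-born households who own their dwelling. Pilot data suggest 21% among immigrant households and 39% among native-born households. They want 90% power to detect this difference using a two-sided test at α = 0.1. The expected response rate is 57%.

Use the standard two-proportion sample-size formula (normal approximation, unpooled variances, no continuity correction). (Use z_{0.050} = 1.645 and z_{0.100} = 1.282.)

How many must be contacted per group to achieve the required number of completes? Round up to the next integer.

n = 188 per group

n = (z_{α/2} + z_β)² · [p₁(1−p₁) + p₂(1−p₂)] / (p₁ − p₂)²
  = (1.645 + 1.282)² · (0.21·0.79 + 0.39·0.61) / (-0.18)²
  = (2.927)² · (0.1659 + 0.2379) / 0.0324
  = 8.5673 · 0.4038 / 0.0324
  = 106.77
Adjust for 57% response: 106.77 / 0.57 = 187.32.
Round up → n = 188 per group.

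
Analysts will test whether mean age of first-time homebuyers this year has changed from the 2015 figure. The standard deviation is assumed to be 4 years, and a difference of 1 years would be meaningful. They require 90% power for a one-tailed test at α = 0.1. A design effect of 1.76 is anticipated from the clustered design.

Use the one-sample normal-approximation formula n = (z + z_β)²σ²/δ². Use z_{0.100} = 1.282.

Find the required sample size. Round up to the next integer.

n = 186

n = (z_α + z_β)² · σ² / δ²
  = (1.282 + 1.282)² · 4² / 1²
  = 6.5741 · 16 / 1
  = 105.19
Design effect: 1.76 × 105.19 = 185.13.
Round up → n = 186.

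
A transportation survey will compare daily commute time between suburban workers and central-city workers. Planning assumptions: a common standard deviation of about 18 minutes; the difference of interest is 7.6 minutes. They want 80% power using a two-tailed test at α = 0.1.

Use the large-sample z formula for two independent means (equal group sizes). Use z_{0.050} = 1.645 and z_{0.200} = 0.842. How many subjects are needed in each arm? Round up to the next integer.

n = 70 per group

n = (z_{α/2} + z_β)² · (σ₁² + σ₂²) / δ²
  = (1.645 + 0.842)² · (2·18² = 648) / 7.6²
  = 6.1852 · 648 / 57.76
  = 69.39
Round up → n = 70 per group.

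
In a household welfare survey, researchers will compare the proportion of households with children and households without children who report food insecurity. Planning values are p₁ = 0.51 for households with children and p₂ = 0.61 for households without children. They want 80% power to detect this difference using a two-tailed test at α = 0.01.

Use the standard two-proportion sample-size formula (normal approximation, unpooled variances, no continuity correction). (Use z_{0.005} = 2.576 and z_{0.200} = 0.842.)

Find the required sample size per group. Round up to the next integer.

n = 570 per group

n = (z_{α/2} + z_β)² · [p₁(1−p₁) + p₂(1−p₂)] / (p₁ − p₂)²
  = (2.576 + 0.842)² · (0.51·0.49 + 0.61·0.39) / (-0.10)²
  = (3.418)² · (0.2499 + 0.2379) / 0.0100
  = 11.6827 · 0.4878 / 0.0100
  = 569.88
Round up → n = 570 per group.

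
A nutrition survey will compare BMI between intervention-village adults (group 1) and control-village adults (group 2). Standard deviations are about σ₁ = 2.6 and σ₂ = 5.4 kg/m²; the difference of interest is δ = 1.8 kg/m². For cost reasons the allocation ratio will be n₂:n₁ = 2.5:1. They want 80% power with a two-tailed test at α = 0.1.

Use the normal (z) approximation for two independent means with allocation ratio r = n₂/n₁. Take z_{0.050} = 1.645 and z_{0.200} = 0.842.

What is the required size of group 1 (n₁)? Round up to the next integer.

n₁ = (z_{α/2} + z_β)² · (σ₁² + σ₂²/r) / δ²
   = (1.645 + 0.842)² · (2.6² + 5.4²/2.5) / 1.8²
   = 6.1852 · (6.76 + 11.664) / 3.24
   = 6.1852 · 18.424 / 3.24
   = 35.17
Round up → n₁ = 36; n₂ = r·n₁ = 2.5 × 36 = 90.

n₁ = 36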